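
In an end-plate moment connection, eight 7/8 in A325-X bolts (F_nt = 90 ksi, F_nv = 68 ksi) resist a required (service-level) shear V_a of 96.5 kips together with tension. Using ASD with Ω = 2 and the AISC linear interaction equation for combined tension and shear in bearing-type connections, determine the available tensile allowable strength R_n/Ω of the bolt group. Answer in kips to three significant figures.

154 kips

A_b = π·0.875²/4 = 0.6013 in²; f_rv = 96.5 / (8 × 0.6013) = 20.06 ksi.
F'_nt = 1.3 F_nt − (Ω F_nt / F_nv) f_rv = 1.3·90 − (2·90/68)·20.06 = 63.9 ksi, capped at F_nt → F'_nt = 63.9 ksi.
R_n = F'_nt · A_b · n = 63.9 × 0.6013 × 8 = 307.4 kips.
Allowable strength R_n/Ω = 307.4 / 2 = 154 kips.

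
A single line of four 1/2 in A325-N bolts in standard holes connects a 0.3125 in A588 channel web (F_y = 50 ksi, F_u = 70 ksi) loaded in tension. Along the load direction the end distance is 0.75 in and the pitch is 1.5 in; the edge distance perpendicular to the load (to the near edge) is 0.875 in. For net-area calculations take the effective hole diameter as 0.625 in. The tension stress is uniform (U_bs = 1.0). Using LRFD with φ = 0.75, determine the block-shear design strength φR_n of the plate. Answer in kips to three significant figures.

39.4 kips

Shear plane L_v = 0.75 + 3·1.5 = 5.25 in; A_gv = 5.25 × 0.3125 = 1.641 in².
A_nv = (5.25 − 3.5·0.625) × 0.3125 = 0.957 in².
A_nt = (0.875 − 0.5·0.625) × 0.3125 = 0.1758 in².
0.6 F_u A_nv = 40.2 kips; 0.6 F_y A_gv = 49.22 kips → shear rupture governs the shear term.
R_n = 40.2 + 1.0 × 70 × 0.1758 = 52.5 kips.
Design strength φR_n = 0.75 × 52.5 = 39.4 kips.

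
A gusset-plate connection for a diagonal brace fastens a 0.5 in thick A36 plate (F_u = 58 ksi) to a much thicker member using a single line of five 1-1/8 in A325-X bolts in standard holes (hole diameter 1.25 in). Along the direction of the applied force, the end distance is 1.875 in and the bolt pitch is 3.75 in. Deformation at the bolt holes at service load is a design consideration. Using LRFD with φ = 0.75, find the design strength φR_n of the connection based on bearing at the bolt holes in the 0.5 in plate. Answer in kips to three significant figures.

Per bolt r_n = 1.2 l_c t F_u ≤ 2.4 d t F_u; upper limit = 2.4 × 1.125 × 0.5 × 58 = 78.3 kips.
Edge bolt: l_c = 1.875 − 1.25/2 = 1.25 in → 1.2 × 1.25 × 0.5 × 58 = 43.5 → r_n = 43.5 kips.
Interior bolts: l_c = 3.75 − 1.25 = 2.5 in → 1.2 × 2.5 × 0.5 × 58 = 87 → r_n = 78.3 kips.
R_n = 1 × 43.5 + 4 × 78.3 = 356.7 kips.
Design strength φR_n = 0.75 × 356.7 = 268 kips.

268 kips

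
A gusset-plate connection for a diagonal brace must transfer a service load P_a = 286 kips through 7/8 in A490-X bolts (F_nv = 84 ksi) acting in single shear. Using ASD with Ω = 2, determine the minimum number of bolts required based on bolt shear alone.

A_b = π·0.875²/4 = 0.6013 in².
Per-bolt allowable strength R_n/Ω = 84 × 0.6013 × 1 / 2 = 25.26 kips.
n ≥ 286 / 25.26 = 11.32 → use 12 bolts.

12 bolts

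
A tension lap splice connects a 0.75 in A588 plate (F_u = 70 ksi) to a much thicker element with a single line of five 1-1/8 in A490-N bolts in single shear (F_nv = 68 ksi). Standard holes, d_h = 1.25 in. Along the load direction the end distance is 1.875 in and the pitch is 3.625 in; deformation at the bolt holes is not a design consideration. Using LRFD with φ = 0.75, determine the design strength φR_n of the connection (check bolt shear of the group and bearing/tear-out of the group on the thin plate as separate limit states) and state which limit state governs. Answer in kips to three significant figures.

253 kips (bolt shear governs)

Bolt shear: A_b = π·1.125²/4 = 0.994 in²; R_n = 68 × 0.994 × 5 × 1 = 338 kips → 0.75 × 338 = 253 kips.
Bearing (1.5 l_c t F_u ≤ 3.0 d t F_u): upper limit = 3.0·1.125·0.75·70 = 177.2 kips.
  Edge l_c = 1.875 − 1.25/2 = 1.25 → r_n = 98.44 kips; interior l_c = 3.625 − 1.25 = 2.375 → r_n = 177.2 kips.
  R_n,bearing = 1·98.44 + 4·177.2 = 807.2 kips → 0.75 × 807.2 = 605 kips.
Bolt shear governs: 253 kips.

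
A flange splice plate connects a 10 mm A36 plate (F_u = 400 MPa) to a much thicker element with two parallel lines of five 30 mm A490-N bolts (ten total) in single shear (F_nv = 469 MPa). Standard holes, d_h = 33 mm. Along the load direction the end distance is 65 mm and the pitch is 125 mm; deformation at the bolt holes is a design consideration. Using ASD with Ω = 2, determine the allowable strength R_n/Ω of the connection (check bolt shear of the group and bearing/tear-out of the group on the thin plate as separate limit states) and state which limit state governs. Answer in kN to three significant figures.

1380 kN (bearing governs)

Bolt shear: A_b = π·30²/4 = 706.9 mm²; R_n = 469 × 706.9 × 10 × 1 / 1000 = 3315 kN → 3315 / 2 = 1660 kN.
Bearing (1.2 l_c t F_u ≤ 2.4 d t F_u): upper limit = 2.4·30·10·400 / 1000 = 288 kN.
  Edge l_c = 65 − 33/2 = 48.5 → r_n = 232.8 kN; interior l_c = 125 − 33 = 92 → r_n = 288 kN.
  R_n,bearing = 2·232.8 + 8·288 = 2770 kN → 2770 / 2 = 1380 kN.
Bearing governs: 1380 kN.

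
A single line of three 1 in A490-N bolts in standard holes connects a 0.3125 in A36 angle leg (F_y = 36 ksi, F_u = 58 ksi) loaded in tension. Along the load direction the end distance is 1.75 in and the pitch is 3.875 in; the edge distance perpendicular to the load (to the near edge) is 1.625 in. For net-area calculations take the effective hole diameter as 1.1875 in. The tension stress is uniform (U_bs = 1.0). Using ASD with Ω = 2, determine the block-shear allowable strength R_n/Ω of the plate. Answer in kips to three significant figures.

41.4 kips

Shear plane L_v = 1.75 + 2·3.875 = 9.5 in; A_gv = 9.5 × 0.3125 = 2.969 in².
A_nv = (9.5 − 2.5·1.1875) × 0.3125 = 2.041 in².
A_nt = (1.625 − 0.5·1.1875) × 0.3125 = 0.3223 in².
0.6 F_u A_nv = 71.03 kips; 0.6 F_y A_gv = 64.12 kips → shear yielding governs the shear term.
R_n = 64.12 + 1.0 × 58 × 0.3223 = 82.82 kips.
Allowable strength R_n/Ω = 82.82 / 2 = 41.4 kips.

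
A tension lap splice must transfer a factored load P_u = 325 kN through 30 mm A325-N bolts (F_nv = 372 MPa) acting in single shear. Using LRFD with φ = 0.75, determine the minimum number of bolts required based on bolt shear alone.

2 bolts

A_b = π·30²/4 = 706.9 mm².
Per-bolt design strength φR_n = 0.75 × 372 × 706.9 × 1 / 1000 = 197.2 kN.
n ≥ 325 / 197.2 = 1.648 → use 2 bolts.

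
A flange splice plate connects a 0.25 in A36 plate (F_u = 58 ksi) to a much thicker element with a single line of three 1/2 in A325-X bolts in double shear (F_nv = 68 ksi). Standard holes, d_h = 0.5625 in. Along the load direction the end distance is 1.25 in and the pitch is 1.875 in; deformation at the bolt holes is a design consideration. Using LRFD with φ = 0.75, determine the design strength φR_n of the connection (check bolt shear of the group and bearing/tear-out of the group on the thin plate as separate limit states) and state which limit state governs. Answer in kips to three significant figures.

Bolt shear: A_b = π·0.5²/4 = 0.1963 in²; R_n = 68 × 0.1963 × 3 × 2 = 80.11 kips → 0.75 × 80.11 = 60.1 kips.
Bearing (1.2 l_c t F_u ≤ 2.4 d t F_u): upper limit = 2.4·0.5·0.25·58 = 17.4 kips.
  Edge l_c = 1.25 − 0.5625/2 = 0.9688 → r_n = 16.86 kips; interior l_c = 1.875 − 0.5625 = 1.312 → r_n = 17.4 kips.
  R_n,bearing = 1·16.86 + 2·17.4 = 51.66 kips → 0.75 × 51.66 = 38.7 kips.
Bearing governs: 38.7 kips.

38.7 kips (bearing governs)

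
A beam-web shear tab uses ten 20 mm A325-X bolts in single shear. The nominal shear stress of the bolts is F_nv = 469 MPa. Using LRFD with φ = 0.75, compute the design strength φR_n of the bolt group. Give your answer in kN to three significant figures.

1110 kN

A_b = π × 20² / 4 = 314.2 mm².
R_n = F_nv · A_b · n · n_s = 469 × 314.2 × 10 × 1 / 1000 = 1473 kN.
Design strength φR_n = 0.75 × 1473 = 1110 kN.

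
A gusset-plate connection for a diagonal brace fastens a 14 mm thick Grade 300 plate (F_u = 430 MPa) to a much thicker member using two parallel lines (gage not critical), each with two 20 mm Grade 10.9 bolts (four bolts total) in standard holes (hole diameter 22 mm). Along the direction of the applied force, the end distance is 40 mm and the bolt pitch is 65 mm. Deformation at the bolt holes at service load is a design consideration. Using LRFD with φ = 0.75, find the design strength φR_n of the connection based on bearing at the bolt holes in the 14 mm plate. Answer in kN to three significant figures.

748 kN

Per bolt r_n = 1.2 l_c t F_u ≤ 2.4 d t F_u; upper limit = 2.4 × 20 × 14 × 430 / 1000 = 289 kN.
Edge bolt: l_c = 40 − 22/2 = 29 mm → 1.2 × 29 × 14 × 430 / 1000 = 209.5 → r_n = 209.5 kN.
Interior bolts: l_c = 65 − 22 = 43 mm → 1.2 × 43 × 14 × 430 / 1000 = 310.6 → r_n = 289 kN.
R_n = 2 × 209.5 + 2 × 289 = 996.9 kN.
Design strength φR_n = 0.75 × 996.9 = 748 kN.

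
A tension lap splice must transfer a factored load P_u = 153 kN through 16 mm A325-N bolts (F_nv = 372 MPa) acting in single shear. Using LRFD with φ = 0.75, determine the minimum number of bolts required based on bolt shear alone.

3 bolts

A_b = π·16²/4 = 201.1 mm².
Per-bolt design strength φR_n = 0.75 × 372 × 201.1 × 1 / 1000 = 56.1 kN.
n ≥ 153 / 56.1 = 2.727 → use 3 bolts.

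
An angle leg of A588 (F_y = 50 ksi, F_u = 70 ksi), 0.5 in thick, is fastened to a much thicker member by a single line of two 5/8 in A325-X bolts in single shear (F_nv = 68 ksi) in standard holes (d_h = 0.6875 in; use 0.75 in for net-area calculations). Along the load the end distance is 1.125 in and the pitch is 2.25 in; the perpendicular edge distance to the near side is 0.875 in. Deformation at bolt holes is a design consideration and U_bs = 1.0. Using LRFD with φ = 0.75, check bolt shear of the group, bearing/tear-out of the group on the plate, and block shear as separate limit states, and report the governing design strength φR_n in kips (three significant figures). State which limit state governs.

31.3 kips (bolt shear governs)

Bolt shear: A_b = π·0.625²/4 = 0.3068 in²; R_n = 68 × 0.3068 × 2 × 1 = 41.72 kips → 0.75 × 41.72 = 31.3 kips.
Bearing: edge l_c = 0.7812, r_n = 32.81 kips; interior l_c = 1.562, r_n = 52.5 kips; R_n = 32.81 + 1·52.5 = 85.31 kips → 64 kips.
Block shear: A_gv = 1.688, A_nv = 1.125, A_nt = 0.25 in²; R_n = min(0.6F_uA_nv, 0.6F_yA_gv) + U_bs·F_u·A_nt = 64.75 kips → 48.6 kips.
Bolt shear governs: 31.3 kips.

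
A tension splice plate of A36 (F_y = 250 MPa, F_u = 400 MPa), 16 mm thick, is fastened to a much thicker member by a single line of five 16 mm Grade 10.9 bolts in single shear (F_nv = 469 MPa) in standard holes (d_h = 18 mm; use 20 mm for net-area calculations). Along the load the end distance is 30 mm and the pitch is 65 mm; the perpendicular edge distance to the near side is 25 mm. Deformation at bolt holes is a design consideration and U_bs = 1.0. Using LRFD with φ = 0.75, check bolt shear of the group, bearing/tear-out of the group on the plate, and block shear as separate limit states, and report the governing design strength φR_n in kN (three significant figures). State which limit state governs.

354 kN (bolt shear governs)

Bolt shear: A_b = π·16²/4 = 201.1 mm²; R_n = 469 × 201.1 × 5 × 1 / 1000 = 471.5 kN → 0.75 × 471.5 = 354 kN.
Bearing: edge l_c = 21, r_n = 161.3 kN; interior l_c = 47, r_n = 245.8 kN; R_n = 161.3 + 4·245.8 = 1144 kN → 858 kN.
Block shear: A_gv = 4640, A_nv = 3200, A_nt = 240 mm²; R_n = min(0.6F_uA_nv, 0.6F_yA_gv) + U_bs·F_u·A_nt = 792 kN → 594 kN.
Bolt shear governs: 354 kN.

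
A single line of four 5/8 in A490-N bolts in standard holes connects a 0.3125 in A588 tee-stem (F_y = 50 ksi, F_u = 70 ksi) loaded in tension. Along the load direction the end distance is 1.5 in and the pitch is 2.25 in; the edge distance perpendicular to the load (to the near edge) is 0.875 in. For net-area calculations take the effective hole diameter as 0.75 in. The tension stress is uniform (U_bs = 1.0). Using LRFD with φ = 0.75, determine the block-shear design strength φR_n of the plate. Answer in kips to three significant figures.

Shear plane L_v = 1.5 + 3·2.25 = 8.25 in; A_gv = 8.25 × 0.3125 = 2.578 in².
A_nv = (8.25 − 3.5·0.75) × 0.3125 = 1.758 in².
A_nt = (0.875 − 0.5·0.75) × 0.3125 = 0.1562 in².
0.6 F_u A_nv = 73.83 kips; 0.6 F_y A_gv = 77.34 kips → shear rupture governs the shear term.
R_n = 73.83 + 1.0 × 70 × 0.1562 = 84.77 kips.
Design strength φR_n = 0.75 × 84.77 = 63.6 kips.

63.6 kips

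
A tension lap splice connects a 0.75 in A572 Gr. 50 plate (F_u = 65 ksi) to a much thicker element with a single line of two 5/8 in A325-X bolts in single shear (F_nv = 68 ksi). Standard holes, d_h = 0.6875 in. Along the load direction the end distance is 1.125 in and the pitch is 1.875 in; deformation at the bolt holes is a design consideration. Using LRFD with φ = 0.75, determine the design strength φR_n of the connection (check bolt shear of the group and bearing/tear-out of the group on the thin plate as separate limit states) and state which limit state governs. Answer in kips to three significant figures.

31.3 kips (bolt shear governs)

Bolt shear: A_b = π·0.625²/4 = 0.3068 in²; R_n = 68 × 0.3068 × 2 × 1 = 41.72 kips → 0.75 × 41.72 = 31.3 kips.
Bearing (1.2 l_c t F_u ≤ 2.4 d t F_u): upper limit = 2.4·0.625·0.75·65 = 73.12 kips.
  Edge l_c = 1.125 − 0.6875/2 = 0.7812 → r_n = 45.7 kips; interior l_c = 1.875 − 0.6875 = 1.188 → r_n = 69.47 kips.
  R_n,bearing = 1·45.7 + 1·69.47 = 115.2 kips → 0.75 × 115.2 = 86.4 kips.
Bolt shear governs: 31.3 kips.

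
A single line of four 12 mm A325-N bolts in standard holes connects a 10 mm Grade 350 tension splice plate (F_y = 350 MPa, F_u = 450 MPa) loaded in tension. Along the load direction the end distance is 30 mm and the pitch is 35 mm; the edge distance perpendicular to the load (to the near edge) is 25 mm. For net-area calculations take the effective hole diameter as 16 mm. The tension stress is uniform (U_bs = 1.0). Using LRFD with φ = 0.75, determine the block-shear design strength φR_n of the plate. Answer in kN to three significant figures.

Shear plane L_v = 30 + 3·35 = 135 mm; A_gv = 135 × 10 = 1350 mm².
A_nv = (135 − 3.5·16) × 10 = 790 mm².
A_nt = (25 − 0.5·16) × 10 = 170 mm².
0.6 F_u A_nv = 213.3 kN; 0.6 F_y A_gv = 283.5 kN → shear rupture governs the shear term.
R_n = 213.3 + 1.0 × 450 × 170 / 1000 = 289.8 kN.
Design strength φR_n = 0.75 × 289.8 = 217 kN.

217 kN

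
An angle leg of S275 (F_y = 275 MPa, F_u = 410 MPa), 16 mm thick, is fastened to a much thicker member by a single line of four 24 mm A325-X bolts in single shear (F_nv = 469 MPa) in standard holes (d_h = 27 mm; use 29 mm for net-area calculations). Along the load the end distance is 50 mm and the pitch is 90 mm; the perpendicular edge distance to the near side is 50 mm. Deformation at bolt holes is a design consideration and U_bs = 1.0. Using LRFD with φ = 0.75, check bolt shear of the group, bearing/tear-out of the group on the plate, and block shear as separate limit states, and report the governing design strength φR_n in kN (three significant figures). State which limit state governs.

Bolt shear: A_b = π·24²/4 = 452.4 mm²; R_n = 469 × 452.4 × 4 × 1 / 1000 = 848.7 kN → 0.75 × 848.7 = 637 kN.
Bearing: edge l_c = 36.5, r_n = 287.3 kN; interior l_c = 63, r_n = 377.9 kN; R_n = 287.3 + 3·377.9 = 1421 kN → 1070 kN.
Block shear: A_gv = 5120, A_nv = 3496, A_nt = 568 mm²; R_n = min(0.6F_uA_nv, 0.6F_yA_gv) + U_bs·F_u·A_nt = 1078 kN → 808 kN.
Bolt shear governs: 637 kN.

637 kN (bolt shear governs)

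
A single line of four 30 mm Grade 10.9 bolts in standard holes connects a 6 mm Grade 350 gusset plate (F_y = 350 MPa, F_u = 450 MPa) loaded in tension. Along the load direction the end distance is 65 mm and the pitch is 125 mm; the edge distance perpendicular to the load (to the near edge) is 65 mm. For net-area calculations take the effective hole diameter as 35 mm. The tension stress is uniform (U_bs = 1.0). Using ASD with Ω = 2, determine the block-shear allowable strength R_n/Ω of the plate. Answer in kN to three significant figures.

Shear plane L_v = 65 + 3·125 = 440 mm; A_gv = 440 × 6 = 2640 mm².
A_nv = (440 − 3.5·35) × 6 = 1905 mm².
A_nt = (65 − 0.5·35) × 6 = 285 mm².
0.6 F_u A_nv = 514.4 kN; 0.6 F_y A_gv = 554.4 kN → shear rupture governs the shear term.
R_n = 514.4 + 1.0 × 450 × 285 / 1000 = 642.6 kN.
Allowable strength R_n/Ω = 642.6 / 2 = 321 kN.

321 kN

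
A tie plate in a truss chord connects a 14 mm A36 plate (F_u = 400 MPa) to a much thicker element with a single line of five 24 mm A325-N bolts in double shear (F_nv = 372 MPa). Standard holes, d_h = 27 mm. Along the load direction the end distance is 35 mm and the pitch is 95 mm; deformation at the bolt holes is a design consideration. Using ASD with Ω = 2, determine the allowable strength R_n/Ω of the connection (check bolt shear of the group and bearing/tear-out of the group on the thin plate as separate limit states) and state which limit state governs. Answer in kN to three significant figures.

Bolt shear: A_b = π·24²/4 = 452.4 mm²; R_n = 372 × 452.4 × 5 × 2 / 1000 = 1683 kN → 1683 / 2 = 841 kN.
Bearing (1.2 l_c t F_u ≤ 2.4 d t F_u): upper limit = 2.4·24·14·400 / 1000 = 322.6 kN.
  Edge l_c = 35 − 27/2 = 21.5 → r_n = 144.5 kN; interior l_c = 95 − 27 = 68 → r_n = 322.6 kN.
  R_n,bearing = 1·144.5 + 4·322.6 = 1435 kN → 1435 / 2 = 717 kN.
Bearing governs: 717 kN.

717 kN (bearing governs)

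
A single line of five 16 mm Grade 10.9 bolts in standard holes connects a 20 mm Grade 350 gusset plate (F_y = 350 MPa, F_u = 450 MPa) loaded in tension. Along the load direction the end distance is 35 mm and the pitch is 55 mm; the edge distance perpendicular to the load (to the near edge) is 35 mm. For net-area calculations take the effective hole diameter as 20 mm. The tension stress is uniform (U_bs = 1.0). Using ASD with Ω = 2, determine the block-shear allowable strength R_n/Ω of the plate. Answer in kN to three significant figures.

558 kN

Shear plane L_v = 35 + 4·55 = 255 mm; A_gv = 255 × 20 = 5100 mm².
A_nv = (255 − 4.5·20) × 20 = 3300 mm².
A_nt = (35 − 0.5·20) × 20 = 500 mm².
0.6 F_u A_nv = 891 kN; 0.6 F_y A_gv = 1071 kN → shear rupture governs the shear term.
R_n = 891 + 1.0 × 450 × 500 / 1000 = 1116 kN.
Allowable strength R_n/Ω = 1116 / 2 = 558 kN.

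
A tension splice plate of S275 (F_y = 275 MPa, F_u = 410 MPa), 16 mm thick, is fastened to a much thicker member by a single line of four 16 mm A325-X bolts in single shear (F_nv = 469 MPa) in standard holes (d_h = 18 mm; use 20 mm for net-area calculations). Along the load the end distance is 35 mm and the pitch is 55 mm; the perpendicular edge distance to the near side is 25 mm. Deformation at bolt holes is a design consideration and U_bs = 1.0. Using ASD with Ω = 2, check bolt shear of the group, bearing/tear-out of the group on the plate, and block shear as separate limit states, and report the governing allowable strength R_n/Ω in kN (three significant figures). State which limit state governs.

189 kN (bolt shear governs)

Bolt shear: A_b = π·16²/4 = 201.1 mm²; R_n = 469 × 201.1 × 4 × 1 / 1000 = 377.2 kN → 377.2 / 2 = 189 kN.
Bearing: edge l_c = 26, r_n = 204.7 kN; interior l_c = 37, r_n = 251.9 kN; R_n = 204.7 + 3·251.9 = 960.4 kN → 480 kN.
Block shear: A_gv = 3200, A_nv = 2080, A_nt = 240 mm²; R_n = min(0.6F_uA_nv, 0.6F_yA_gv) + U_bs·F_u·A_nt = 610.1 kN → 305 kN.
Bolt shear governs: 189 kN.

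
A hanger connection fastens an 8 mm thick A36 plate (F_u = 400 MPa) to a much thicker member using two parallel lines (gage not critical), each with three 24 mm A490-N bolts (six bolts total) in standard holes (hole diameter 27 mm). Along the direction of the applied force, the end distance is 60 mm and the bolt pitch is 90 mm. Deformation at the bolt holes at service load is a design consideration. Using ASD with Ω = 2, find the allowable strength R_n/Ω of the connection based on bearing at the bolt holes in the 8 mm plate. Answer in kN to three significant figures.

547 kN

Per bolt r_n = 1.2 l_c t F_u ≤ 2.4 d t F_u; upper limit = 2.4 × 24 × 8 × 400 / 1000 = 184.3 kN.
Edge bolt: l_c = 60 − 27/2 = 46.5 mm → 1.2 × 46.5 × 8 × 400 / 1000 = 178.6 → r_n = 178.6 kN.
Interior bolts: l_c = 90 − 27 = 63 mm → 1.2 × 63 × 8 × 400 / 1000 = 241.9 → r_n = 184.3 kN.
R_n = 2 × 178.6 + 4 × 184.3 = 1094 kN.
Allowable strength R_n/Ω = 1094 / 2 = 547 kN.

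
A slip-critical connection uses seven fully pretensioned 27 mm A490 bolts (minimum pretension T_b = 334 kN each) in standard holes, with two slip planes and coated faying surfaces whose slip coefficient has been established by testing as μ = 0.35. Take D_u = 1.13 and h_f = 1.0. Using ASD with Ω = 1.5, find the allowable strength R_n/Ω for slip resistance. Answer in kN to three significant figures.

R_n = μ · D_u · h_f · T_b · n_s · n_b = 0.35 × 1.13 × 1.0 × 334 × 2 × 7 = 1849 kN.
Allowable strength R_n/Ω = 1849 / 1.5 = 1230 kN.

1230 kN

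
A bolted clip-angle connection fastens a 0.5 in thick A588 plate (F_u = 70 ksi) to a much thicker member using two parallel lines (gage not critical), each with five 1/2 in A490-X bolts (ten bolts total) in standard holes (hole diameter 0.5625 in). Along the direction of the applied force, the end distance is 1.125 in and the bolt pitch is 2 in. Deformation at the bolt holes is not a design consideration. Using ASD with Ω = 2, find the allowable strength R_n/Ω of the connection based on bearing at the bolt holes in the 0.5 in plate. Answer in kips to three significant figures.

254 kips

Per bolt r_n = 1.5 l_c t F_u ≤ 3.0 d t F_u; upper limit = 3.0 × 0.5 × 0.5 × 70 = 52.5 kips.
Edge bolt: l_c = 1.125 − 0.5625/2 = 0.8438 in → 1.5 × 0.8438 × 0.5 × 70 = 44.3 → r_n = 44.3 kips.
Interior bolts: l_c = 2 − 0.5625 = 1.438 in → 1.5 × 1.438 × 0.5 × 70 = 75.47 → r_n = 52.5 kips.
R_n = 2 × 44.3 + 8 × 52.5 = 508.6 kips.
Allowable strength R_n/Ω = 508.6 / 2 = 254 kips.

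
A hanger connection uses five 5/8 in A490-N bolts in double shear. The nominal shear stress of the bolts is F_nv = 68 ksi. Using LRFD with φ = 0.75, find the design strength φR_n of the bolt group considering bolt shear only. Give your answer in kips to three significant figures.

156 kips

A_b = π × 0.625² / 4 = 0.3068 in².
R_n = F_nv · A_b · n · n_s = 68 × 0.3068 × 5 × 2 = 208.6 kips.
Design strength φR_n = 0.75 × 208.6 = 156 kips.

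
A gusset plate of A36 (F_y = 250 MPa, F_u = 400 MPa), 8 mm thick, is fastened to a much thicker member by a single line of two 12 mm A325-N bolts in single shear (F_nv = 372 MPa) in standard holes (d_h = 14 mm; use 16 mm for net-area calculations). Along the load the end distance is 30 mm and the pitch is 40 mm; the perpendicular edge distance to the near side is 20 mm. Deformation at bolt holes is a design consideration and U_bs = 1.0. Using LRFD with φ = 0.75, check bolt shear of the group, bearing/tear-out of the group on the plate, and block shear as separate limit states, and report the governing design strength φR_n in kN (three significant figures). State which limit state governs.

Bolt shear: A_b = π·12²/4 = 113.1 mm²; R_n = 372 × 113.1 × 2 × 1 / 1000 = 84.14 kN → 0.75 × 84.14 = 63.1 kN.
Bearing: edge l_c = 23, r_n = 88.32 kN; interior l_c = 26, r_n = 92.16 kN; R_n = 88.32 + 1·92.16 = 180.5 kN → 135 kN.
Block shear: A_gv = 560, A_nv = 368, A_nt = 96 mm²; R_n = min(0.6F_uA_nv, 0.6F_yA_gv) + U_bs·F_u·A_nt = 122.4 kN → 91.8 kN.
Bolt shear governs: 63.1 kN.

63.1 kN (bolt shear governs)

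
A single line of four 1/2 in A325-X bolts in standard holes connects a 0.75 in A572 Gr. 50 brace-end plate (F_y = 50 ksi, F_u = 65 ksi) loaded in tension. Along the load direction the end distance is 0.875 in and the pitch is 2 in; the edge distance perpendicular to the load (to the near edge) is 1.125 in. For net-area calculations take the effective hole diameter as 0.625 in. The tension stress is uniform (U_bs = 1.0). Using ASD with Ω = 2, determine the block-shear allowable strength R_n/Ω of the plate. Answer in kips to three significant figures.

88.4 kips

Shear plane L_v = 0.875 + 3·2 = 6.875 in; A_gv = 6.875 × 0.75 = 5.156 in².
A_nv = (6.875 − 3.5·0.625) × 0.75 = 3.516 in².
A_nt = (1.125 − 0.5·0.625) × 0.75 = 0.6094 in².
0.6 F_u A_nv = 137.1 kips; 0.6 F_y A_gv = 154.7 kips → shear rupture governs the shear term.
R_n = 137.1 + 1.0 × 65 × 0.6094 = 176.7 kips.
Allowable strength R_n/Ω = 176.7 / 2 = 88.4 kips.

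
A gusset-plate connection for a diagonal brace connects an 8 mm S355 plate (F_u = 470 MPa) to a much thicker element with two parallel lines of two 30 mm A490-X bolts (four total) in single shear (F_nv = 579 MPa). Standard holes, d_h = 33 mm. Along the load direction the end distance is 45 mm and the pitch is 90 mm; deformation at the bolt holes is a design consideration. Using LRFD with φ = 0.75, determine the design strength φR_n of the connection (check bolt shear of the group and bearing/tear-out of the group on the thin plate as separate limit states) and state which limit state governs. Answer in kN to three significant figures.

579 kN (bearing governs)

Bolt shear: A_b = π·30²/4 = 706.9 mm²; R_n = 579 × 706.9 × 4 × 1 / 1000 = 1637 kN → 0.75 × 1637 = 1230 kN.
Bearing (1.2 l_c t F_u ≤ 2.4 d t F_u): upper limit = 2.4·30·8·470 / 1000 = 270.7 kN.
  Edge l_c = 45 − 33/2 = 28.5 → r_n = 128.6 kN; interior l_c = 90 − 33 = 57 → r_n = 257.2 kN.
  R_n,bearing = 2·128.6 + 2·257.2 = 771.6 kN → 0.75 × 771.6 = 579 kN.
Bearing governs: 579 kN.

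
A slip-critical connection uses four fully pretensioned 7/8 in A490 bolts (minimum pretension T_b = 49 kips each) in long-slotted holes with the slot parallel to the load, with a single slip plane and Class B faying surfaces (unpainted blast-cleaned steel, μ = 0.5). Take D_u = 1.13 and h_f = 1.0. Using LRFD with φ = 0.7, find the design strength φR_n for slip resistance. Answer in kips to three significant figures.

R_n = μ · D_u · h_f · T_b · n_s · n_b = 0.5 × 1.13 × 1.0 × 49 × 1 × 4 = 110.7 kips.
Design strength φR_n = 0.7 × 110.7 = 77.5 kips.

77.5 kips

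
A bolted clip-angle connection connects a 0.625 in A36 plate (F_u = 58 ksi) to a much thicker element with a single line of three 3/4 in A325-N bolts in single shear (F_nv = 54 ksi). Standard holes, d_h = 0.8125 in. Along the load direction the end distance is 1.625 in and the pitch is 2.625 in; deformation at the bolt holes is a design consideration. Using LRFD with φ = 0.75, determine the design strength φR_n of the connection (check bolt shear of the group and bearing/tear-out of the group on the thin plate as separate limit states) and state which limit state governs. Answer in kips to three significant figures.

Bolt shear: A_b = π·0.75²/4 = 0.4418 in²; R_n = 54 × 0.4418 × 3 × 1 = 71.57 kips → 0.75 × 71.57 = 53.7 kips.
Bearing (1.2 l_c t F_u ≤ 2.4 d t F_u): upper limit = 2.4·0.75·0.625·58 = 65.25 kips.
  Edge l_c = 1.625 − 0.8125/2 = 1.219 → r_n = 53.02 kips; interior l_c = 2.625 − 0.8125 = 1.812 → r_n = 65.25 kips.
  R_n,bearing = 1·53.02 + 2·65.25 = 183.5 kips → 0.75 × 183.5 = 138 kips.
Bolt shear governs: 53.7 kips.

53.7 kips (bolt shear governs)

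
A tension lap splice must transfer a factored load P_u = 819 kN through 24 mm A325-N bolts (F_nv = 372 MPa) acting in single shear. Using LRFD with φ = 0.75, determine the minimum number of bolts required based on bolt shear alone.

A_b = π·24²/4 = 452.4 mm².
Per-bolt design strength φR_n = 0.75 × 372 × 452.4 × 1 / 1000 = 126.2 kN.
n ≥ 819 / 126.2 = 6.489 → use 7 bolts.

7 bolts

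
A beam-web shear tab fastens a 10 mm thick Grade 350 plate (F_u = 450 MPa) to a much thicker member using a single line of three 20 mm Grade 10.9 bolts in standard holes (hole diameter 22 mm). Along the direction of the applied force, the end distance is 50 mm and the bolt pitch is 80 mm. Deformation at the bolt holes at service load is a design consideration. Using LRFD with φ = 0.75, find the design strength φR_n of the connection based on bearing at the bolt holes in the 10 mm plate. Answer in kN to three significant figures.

482 kN

Per bolt r_n = 1.2 l_c t F_u ≤ 2.4 d t F_u; upper limit = 2.4 × 20 × 10 × 450 / 1000 = 216 kN.
Edge bolt: l_c = 50 − 22/2 = 39 mm → 1.2 × 39 × 10 × 450 / 1000 = 210.6 → r_n = 210.6 kN.
Interior bolts: l_c = 80 − 22 = 58 mm → 1.2 × 58 × 10 × 450 / 1000 = 313.2 → r_n = 216 kN.
R_n = 1 × 210.6 + 2 × 216 = 642.6 kN.
Design strength φR_n = 0.75 × 642.6 = 482 kN.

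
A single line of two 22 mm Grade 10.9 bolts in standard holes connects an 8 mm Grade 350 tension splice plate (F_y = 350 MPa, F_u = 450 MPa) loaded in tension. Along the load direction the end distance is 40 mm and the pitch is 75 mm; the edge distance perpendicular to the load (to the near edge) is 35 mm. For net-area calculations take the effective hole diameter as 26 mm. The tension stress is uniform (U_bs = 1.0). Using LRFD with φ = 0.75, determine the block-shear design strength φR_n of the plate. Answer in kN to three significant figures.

183 kN

Shear plane L_v = 40 + 1·75 = 115 mm; A_gv = 115 × 8 = 920 mm².
A_nv = (115 − 1.5·26) × 8 = 608 mm².
A_nt = (35 − 0.5·26) × 8 = 176 mm².
0.6 F_u A_nv = 164.2 kN; 0.6 F_y A_gv = 193.2 kN → shear rupture governs the shear term.
R_n = 164.2 + 1.0 × 450 × 176 / 1000 = 243.4 kN.
Design strength φR_n = 0.75 × 243.4 = 183 kN.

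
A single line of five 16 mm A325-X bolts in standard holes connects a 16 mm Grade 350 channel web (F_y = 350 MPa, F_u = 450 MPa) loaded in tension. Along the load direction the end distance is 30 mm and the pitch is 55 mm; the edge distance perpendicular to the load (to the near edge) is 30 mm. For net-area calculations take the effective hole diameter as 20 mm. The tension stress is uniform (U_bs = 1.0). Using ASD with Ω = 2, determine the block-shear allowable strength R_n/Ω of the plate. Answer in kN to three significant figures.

Shear plane L_v = 30 + 4·55 = 250 mm; A_gv = 250 × 16 = 4000 mm².
A_nv = (250 − 4.5·20) × 16 = 2560 mm².
A_nt = (30 − 0.5·20) × 16 = 320 mm².
0.6 F_u A_nv = 691.2 kN; 0.6 F_y A_gv = 840 kN → shear rupture governs the shear term.
R_n = 691.2 + 1.0 × 450 × 320 / 1000 = 835.2 kN.
Allowable strength R_n/Ω = 835.2 / 2 = 418 kN.

418 kN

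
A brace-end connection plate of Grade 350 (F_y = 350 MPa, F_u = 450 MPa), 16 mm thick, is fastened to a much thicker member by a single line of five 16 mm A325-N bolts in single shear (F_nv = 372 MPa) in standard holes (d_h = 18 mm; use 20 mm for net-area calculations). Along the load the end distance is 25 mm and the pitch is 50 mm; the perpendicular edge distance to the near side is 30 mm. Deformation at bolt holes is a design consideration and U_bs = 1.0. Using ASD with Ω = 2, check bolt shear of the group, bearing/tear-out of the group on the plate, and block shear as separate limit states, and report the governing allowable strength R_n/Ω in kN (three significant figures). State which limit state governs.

187 kN (bolt shear governs)

Bolt shear: A_b = π·16²/4 = 201.1 mm²; R_n = 372 × 201.1 × 5 × 1 / 1000 = 374 kN → 374 / 2 = 187 kN.
Bearing: edge l_c = 16, r_n = 138.2 kN; interior l_c = 32, r_n = 276.5 kN; R_n = 138.2 + 4·276.5 = 1244 kN → 622 kN.
Block shear: A_gv = 3600, A_nv = 2160, A_nt = 320 mm²; R_n = min(0.6F_uA_nv, 0.6F_yA_gv) + U_bs·F_u·A_nt = 727.2 kN → 364 kN.
Bolt shear governs: 187 kN.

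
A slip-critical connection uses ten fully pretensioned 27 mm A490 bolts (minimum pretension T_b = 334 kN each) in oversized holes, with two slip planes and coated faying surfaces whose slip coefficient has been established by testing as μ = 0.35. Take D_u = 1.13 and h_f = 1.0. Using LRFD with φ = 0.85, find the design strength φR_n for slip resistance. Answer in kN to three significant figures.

R_n = μ · D_u · h_f · T_b · n_s · n_b = 0.35 × 1.13 × 1.0 × 334 × 2 × 10 = 2642 kN.
Design strength φR_n = 0.85 × 2642 = 2250 kN.

2250 kN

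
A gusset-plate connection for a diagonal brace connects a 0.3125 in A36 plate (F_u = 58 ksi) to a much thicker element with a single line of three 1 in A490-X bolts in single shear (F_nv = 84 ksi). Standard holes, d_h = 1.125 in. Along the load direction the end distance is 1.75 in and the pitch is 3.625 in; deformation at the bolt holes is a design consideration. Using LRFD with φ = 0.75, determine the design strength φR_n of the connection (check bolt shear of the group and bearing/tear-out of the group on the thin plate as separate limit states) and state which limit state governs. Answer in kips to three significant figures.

Bolt shear: A_b = π·1²/4 = 0.7854 in²; R_n = 84 × 0.7854 × 3 × 1 = 197.9 kips → 0.75 × 197.9 = 148 kips.
Bearing (1.2 l_c t F_u ≤ 2.4 d t F_u): upper limit = 2.4·1·0.3125·58 = 43.5 kips.
  Edge l_c = 1.75 − 1.125/2 = 1.188 → r_n = 25.83 kips; interior l_c = 3.625 − 1.125 = 2.5 → r_n = 43.5 kips.
  R_n,bearing = 1·25.83 + 2·43.5 = 112.8 kips → 0.75 × 112.8 = 84.6 kips.
Bearing governs: 84.6 kips.

84.6 kips (bearing governs)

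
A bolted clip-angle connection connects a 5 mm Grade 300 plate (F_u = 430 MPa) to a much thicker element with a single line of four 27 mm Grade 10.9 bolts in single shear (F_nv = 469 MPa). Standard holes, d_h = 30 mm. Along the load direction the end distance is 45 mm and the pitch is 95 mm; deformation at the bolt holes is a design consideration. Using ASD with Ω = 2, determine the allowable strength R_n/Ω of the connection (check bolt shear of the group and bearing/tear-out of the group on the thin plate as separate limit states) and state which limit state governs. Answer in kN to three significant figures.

248 kN (bearing governs)

Bolt shear: A_b = π·27²/4 = 572.6 mm²; R_n = 469 × 572.6 × 4 × 1 / 1000 = 1074 kN → 1074 / 2 = 537 kN.
Bearing (1.2 l_c t F_u ≤ 2.4 d t F_u): upper limit = 2.4·27·5·430 / 1000 = 139.3 kN.
  Edge l_c = 45 − 30/2 = 30 → r_n = 77.4 kN; interior l_c = 95 − 30 = 65 → r_n = 139.3 kN.
  R_n,bearing = 1·77.4 + 3·139.3 = 495.4 kN → 495.4 / 2 = 248 kN.
Bearing governs: 248 kN.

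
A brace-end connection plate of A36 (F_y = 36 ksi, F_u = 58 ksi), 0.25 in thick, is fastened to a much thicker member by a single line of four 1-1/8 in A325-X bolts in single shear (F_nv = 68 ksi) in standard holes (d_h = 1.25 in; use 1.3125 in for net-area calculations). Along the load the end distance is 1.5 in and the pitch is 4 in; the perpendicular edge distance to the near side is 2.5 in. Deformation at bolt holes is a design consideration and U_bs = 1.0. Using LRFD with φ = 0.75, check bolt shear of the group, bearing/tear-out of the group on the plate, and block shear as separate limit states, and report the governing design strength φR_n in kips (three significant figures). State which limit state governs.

74.7 kips (block shear governs)

Bolt shear: A_b = π·1.125²/4 = 0.994 in²; R_n = 68 × 0.994 × 4 × 1 = 270.4 kips → 0.75 × 270.4 = 203 kips.
Bearing: edge l_c = 0.875, r_n = 15.23 kips; interior l_c = 2.75, r_n = 39.15 kips; R_n = 15.23 + 3·39.15 = 132.7 kips → 99.5 kips.
Block shear: A_gv = 3.375, A_nv = 2.227, A_nt = 0.4609 in²; R_n = min(0.6F_uA_nv, 0.6F_yA_gv) + U_bs·F_u·A_nt = 99.63 kips → 74.7 kips.
Block shear governs: 74.7 kips.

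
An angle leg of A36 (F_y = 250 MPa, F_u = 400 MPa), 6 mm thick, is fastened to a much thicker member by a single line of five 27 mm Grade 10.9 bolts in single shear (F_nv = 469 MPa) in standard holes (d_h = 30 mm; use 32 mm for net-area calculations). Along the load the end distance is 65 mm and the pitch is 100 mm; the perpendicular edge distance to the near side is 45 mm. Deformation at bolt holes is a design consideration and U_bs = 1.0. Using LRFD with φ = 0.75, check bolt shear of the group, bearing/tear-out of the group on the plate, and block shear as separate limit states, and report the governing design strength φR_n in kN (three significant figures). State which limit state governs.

Bolt shear: A_b = π·27²/4 = 572.6 mm²; R_n = 469 × 572.6 × 5 × 1 / 1000 = 1343 kN → 0.75 × 1343 = 1010 kN.
Bearing: edge l_c = 50, r_n = 144 kN; interior l_c = 70, r_n = 155.5 kN; R_n = 144 + 4·155.5 = 766.1 kN → 575 kN.
Block shear: A_gv = 2790, A_nv = 1926, A_nt = 174 mm²; R_n = min(0.6F_uA_nv, 0.6F_yA_gv) + U_bs·F_u·A_nt = 488.1 kN → 366 kN.
Block shear governs: 366 kN.

366 kN (block shear governs)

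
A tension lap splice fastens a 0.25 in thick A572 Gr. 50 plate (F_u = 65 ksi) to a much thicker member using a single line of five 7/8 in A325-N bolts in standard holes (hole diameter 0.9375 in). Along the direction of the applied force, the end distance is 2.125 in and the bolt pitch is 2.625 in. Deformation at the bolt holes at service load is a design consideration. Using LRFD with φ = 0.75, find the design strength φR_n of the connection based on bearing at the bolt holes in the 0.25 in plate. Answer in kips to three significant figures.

123 kips

Per bolt r_n = 1.2 l_c t F_u ≤ 2.4 d t F_u; upper limit = 2.4 × 0.875 × 0.25 × 65 = 34.12 kips.
Edge bolt: l_c = 2.125 − 0.9375/2 = 1.656 in → 1.2 × 1.656 × 0.25 × 65 = 32.3 → r_n = 32.3 kips.
Interior bolts: l_c = 2.625 − 0.9375 = 1.688 in → 1.2 × 1.688 × 0.25 × 65 = 32.91 → r_n = 32.91 kips.
R_n = 1 × 32.3 + 4 × 32.91 = 163.9 kips.
Design strength φR_n = 0.75 × 163.9 = 123 kips.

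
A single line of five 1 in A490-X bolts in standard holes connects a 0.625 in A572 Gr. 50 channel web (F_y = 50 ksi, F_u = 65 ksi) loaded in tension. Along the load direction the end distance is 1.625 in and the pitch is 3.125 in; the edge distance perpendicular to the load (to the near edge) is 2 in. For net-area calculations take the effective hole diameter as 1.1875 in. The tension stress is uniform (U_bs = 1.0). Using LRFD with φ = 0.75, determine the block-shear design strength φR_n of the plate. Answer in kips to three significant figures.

Shear plane L_v = 1.625 + 4·3.125 = 14.12 in; A_gv = 14.12 × 0.625 = 8.828 in².
A_nv = (14.12 − 4.5·1.1875) × 0.625 = 5.488 in².
A_nt = (2 − 0.5·1.1875) × 0.625 = 0.8789 in².
0.6 F_u A_nv = 214 kips; 0.6 F_y A_gv = 264.8 kips → shear rupture governs the shear term.
R_n = 214 + 1.0 × 65 × 0.8789 = 271.2 kips.
Design strength φR_n = 0.75 × 271.2 = 203 kips.

203 kips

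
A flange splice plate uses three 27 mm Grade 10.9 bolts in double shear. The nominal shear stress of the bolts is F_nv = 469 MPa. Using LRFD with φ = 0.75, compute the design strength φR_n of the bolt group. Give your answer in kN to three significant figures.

1210 kN

A_b = π × 27² / 4 = 572.6 mm².
R_n = F_nv · A_b · n · n_s = 469 × 572.6 × 3 × 2 / 1000 = 1611 kN.
Design strength φR_n = 0.75 × 1611 = 1210 kN.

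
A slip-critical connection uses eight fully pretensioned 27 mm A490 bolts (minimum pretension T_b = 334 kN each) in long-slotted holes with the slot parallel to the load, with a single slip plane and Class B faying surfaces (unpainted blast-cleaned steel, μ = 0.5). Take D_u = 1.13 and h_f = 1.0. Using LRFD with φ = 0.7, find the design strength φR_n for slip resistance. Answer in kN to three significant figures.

1060 kN

R_n = μ · D_u · h_f · T_b · n_s · n_b = 0.5 × 1.13 × 1.0 × 334 × 1 × 8 = 1510 kN.
Design strength φR_n = 0.7 × 1510 = 1060 kN.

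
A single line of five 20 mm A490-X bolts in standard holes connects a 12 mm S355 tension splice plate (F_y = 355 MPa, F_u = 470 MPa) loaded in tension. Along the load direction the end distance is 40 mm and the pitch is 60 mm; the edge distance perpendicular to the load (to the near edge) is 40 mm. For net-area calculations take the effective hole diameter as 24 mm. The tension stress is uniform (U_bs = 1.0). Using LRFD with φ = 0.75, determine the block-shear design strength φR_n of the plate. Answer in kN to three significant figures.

555 kN

Shear plane L_v = 40 + 4·60 = 280 mm; A_gv = 280 × 12 = 3360 mm².
A_nv = (280 − 4.5·24) × 12 = 2064 mm².
A_nt = (40 − 0.5·24) × 12 = 336 mm².
0.6 F_u A_nv = 582 kN; 0.6 F_y A_gv = 715.7 kN → shear rupture governs the shear term.
R_n = 582 + 1.0 × 470 × 336 / 1000 = 740 kN.
Design strength φR_n = 0.75 × 740 = 555 kN.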